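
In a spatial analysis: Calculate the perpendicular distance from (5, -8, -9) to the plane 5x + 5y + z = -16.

distance = |a·x₀ + b·y₀ + c·z₀ - d| / √(a² + b² + c²)
  = |5·5 + 5·(-8) + 1·(-9) - (-16)| / √(5² + 5² + 1²)
  = |25 - 40 - 9 + 16| / √(25 + 25 + 1)
  = |-8| / √51
  = 8 / 7.141
  ≈ 1.12

1.12


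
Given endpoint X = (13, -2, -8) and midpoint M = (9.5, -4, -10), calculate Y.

Y = 2M - X
  = (2·9.5 - 13, 2·(-4) - (-2), 2·(-10) - (-8))
  = (19 - 13, -8 + 2, -20 + 8)
  = (6, -6, -12)

(6, -6, -12)


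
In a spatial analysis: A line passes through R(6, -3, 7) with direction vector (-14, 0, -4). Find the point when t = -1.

P(t) = R + t·d
  = (6 + (-14)·(-1), -3 + 0·(-1), 7 + (-4)·(-1))
  = (6 + 14, -3 + 0, 7 + 4)
  = (20, -3, 11)

(20, -3, 11)


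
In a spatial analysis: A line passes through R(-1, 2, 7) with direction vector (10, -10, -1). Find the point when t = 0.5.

P(t) = R + t·d
  = (-1 + 10·0.5, 2 + (-10)·0.5, 7 + (-1)·0.5)
  = (-1 + 5, 2 - 5, 7 - 0.5)
  = (4, -3, 6.5)

(4, -3, 6.5)


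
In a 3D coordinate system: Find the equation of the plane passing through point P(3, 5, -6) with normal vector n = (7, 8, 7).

The plane through P with normal n = (a, b, c) satisfies n·(r - P) = 0,
i.e. ax + by + cz = a·x₀ + b·y₀ + c·z₀.
d = 7·3 + 8·5 + 7·(-6)
  = 21 + 40 - 42
  = 19
Equation: 7x + 8y + 7z = 19

7x + 8y + 7z = 19


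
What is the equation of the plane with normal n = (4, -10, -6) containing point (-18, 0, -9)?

The plane through P with normal n = (a, b, c) satisfies n·(r - P) = 0,
i.e. ax + by + cz = a·x₀ + b·y₀ + c·z₀.
d = 4·(-18) + (-10)·0 + (-6)·(-9)
  = -72 + 0 + 54
  = -18
Equation: 4x - 10y - 6z = -18

4x - 10y - 6z = -18


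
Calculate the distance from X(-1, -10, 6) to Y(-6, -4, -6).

d = √[(x₂-x₁)² + (y₂-y₁)² + (z₂-z₁)²]
  = √[(-5)² + 6² + (-12)²]
  = √[25 + 36 + 144]
  = √205
  ≈ 14.32

14.32


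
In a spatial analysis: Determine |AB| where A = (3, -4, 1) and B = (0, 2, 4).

d = √[(x₂-x₁)² + (y₂-y₁)² + (z₂-z₁)²]
  = √[(-3)² + 6² + 3²]
  = √[9 + 36 + 9]
  = √54
  ≈ 7.348

7.348


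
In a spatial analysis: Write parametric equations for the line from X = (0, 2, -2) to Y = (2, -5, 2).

Direction vector d = Y - X = (2 + 0, -5 - 2, 2 + 2) = (2, -7, 4)
Parametric form r = X + t·d:
x = 0 + 2t, y = 2 - 7t, z = -2 + 4t

x = 0 + 2t, y = 2 - 7t, z = -2 + 4t


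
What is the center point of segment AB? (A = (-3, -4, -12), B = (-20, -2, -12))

M = ((x₁+x₂)/2, (y₁+y₂)/2, (z₁+z₂)/2)
  = ((-3 - 20)/2, (-4 - 2)/2, (-12 - 12)/2)
  = (-23/2, -6/2, -24/2)
  = (-11.5, -3, -12)

(-11.5, -3, -12)


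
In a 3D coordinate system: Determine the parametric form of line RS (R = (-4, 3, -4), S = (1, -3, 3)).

Direction vector d = S - R = (1 + 4, -3 - 3, 3 + 4) = (5, -6, 7)
Parametric form r = R + t·d:
x = -4 + 5t, y = 3 - 6t, z = -4 + 7t

x = -4 + 5t, y = 3 - 6t, z = -4 + 7t


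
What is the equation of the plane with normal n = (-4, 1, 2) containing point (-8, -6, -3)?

The plane through P with normal n = (a, b, c) satisfies n·(r - P) = 0,
i.e. ax + by + cz = a·x₀ + b·y₀ + c·z₀.
d = (-4)·(-8) + 1·(-6) + 2·(-3)
  = 32 - 6 - 6
  = 20
Equation: -4x + y + 2z = 20

-4x + y + 2z = 20


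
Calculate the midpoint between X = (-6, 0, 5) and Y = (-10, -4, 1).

M = ((x₁+x₂)/2, (y₁+y₂)/2, (z₁+z₂)/2)
  = ((-6 - 10)/2, (0 - 4)/2, (5 + 1)/2)
  = (-16/2, -4/2, 6/2)
  = (-8, -2, 3)

(-8, -2, 3)


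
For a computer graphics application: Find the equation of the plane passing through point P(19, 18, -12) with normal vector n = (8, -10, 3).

The plane through P with normal n = (a, b, c) satisfies n·(r - P) = 0,
i.e. ax + by + cz = a·x₀ + b·y₀ + c·z₀.
d = 8·19 + (-10)·18 + 3·(-12)
  = 152 - 180 - 36
  = -64
Equation: 8x - 10y + 3z = -64

8x - 10y + 3z = -64


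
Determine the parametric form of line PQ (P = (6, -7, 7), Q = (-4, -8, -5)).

Direction vector d = Q - P = (-4 - 6, -8 + 7, -5 - 7) = (-10, -1, -12)
Parametric form r = P + t·d:
x = 6 - 10t, y = -7 - t, z = 7 - 12t

x = 6 - 10t, y = -7 - t, z = 7 - 12t


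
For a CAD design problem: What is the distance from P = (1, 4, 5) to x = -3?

distance = |a·x₀ + b·y₀ + c·z₀ - d| / √(a² + b² + c²)
  = |1·1 + 0·4 + 0·5 - (-3)| / √(1² + 0² + 0²)
  = |1 + 0 + 0 + 3| / √(1 + 0 + 0)
  = |4| / √1
  = 4 / 1
  ≈ 4

4


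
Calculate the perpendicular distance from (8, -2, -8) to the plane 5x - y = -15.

distance = |a·x₀ + b·y₀ + c·z₀ - d| / √(a² + b² + c²)
  = |5·8 + (-1)·(-2) + 0·(-8) - (-15)| / √(5² + (-1)² + 0²)
  = |40 + 2 + 0 + 15| / √(25 + 1 + 0)
  = |57| / √26
  = 57 / 5.099
  ≈ 11.18

11.18


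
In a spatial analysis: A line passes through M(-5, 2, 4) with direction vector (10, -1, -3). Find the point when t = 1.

P(t) = M + t·d
  = (-5 + 10·1, 2 + (-1)·1, 4 + (-3)·1)
  = (-5 + 10, 2 - 1, 4 - 3)
  = (5, 1, 1)

(5, 1, 1)


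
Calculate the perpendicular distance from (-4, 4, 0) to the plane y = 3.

distance = |a·x₀ + b·y₀ + c·z₀ - d| / √(a² + b² + c²)
  = |0·(-4) + 1·4 + 0·0 - 3| / √(0² + 1² + 0²)
  = |0 + 4 + 0 - 3| / √(0 + 1 + 0)
  = |1| / √1
  = 1 / 1
  ≈ 1

1


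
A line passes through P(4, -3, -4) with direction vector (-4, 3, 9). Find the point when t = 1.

P(t) = P + t·d
  = (4 + (-4)·1, -3 + 3·1, -4 + 9·1)
  = (4 - 4, -3 + 3, -4 + 9)
  = (0, 0, 5)

(0, 0, 5)


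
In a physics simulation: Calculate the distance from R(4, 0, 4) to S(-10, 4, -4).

d = √[(x₂-x₁)² + (y₂-y₁)² + (z₂-z₁)²]
  = √[(-14)² + 4² + (-8)²]
  = √[196 + 16 + 64]
  = √276
  ≈ 16.61

16.61


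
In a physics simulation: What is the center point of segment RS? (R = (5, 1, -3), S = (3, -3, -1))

M = ((x₁+x₂)/2, (y₁+y₂)/2, (z₁+z₂)/2)
  = ((5 + 3)/2, (1 - 3)/2, (-3 - 1)/2)
  = (8/2, -2/2, -4/2)
  = (4, -1, -2)

(4, -1, -2)


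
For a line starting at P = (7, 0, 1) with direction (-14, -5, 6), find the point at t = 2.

P(t) = P + t·d
  = (7 + (-14)·2, 0 + (-5)·2, 1 + 6·2)
  = (7 - 28, 0 - 10, 1 + 12)
  = (-21, -10, 13)

(-21, -10, 13)


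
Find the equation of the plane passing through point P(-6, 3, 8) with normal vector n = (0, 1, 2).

The plane through P with normal n = (a, b, c) satisfies n·(r - P) = 0,
i.e. ax + by + cz = a·x₀ + b·y₀ + c·z₀.
d = 0·(-6) + 1·3 + 2·8
  = 0 + 3 + 16
  = 19
Equation: y + 2z = 19

y + 2z = 19


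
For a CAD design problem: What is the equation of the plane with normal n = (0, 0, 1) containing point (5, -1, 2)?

The plane through P with normal n = (a, b, c) satisfies n·(r - P) = 0,
i.e. ax + by + cz = a·x₀ + b·y₀ + c·z₀.
d = 0·5 + 0·(-1) + 1·2
  = 0 + 0 + 2
  = 2
Equation: z = 2

z = 2


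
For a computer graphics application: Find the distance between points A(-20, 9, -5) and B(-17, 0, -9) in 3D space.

d = √[(x₂-x₁)² + (y₂-y₁)² + (z₂-z₁)²]
  = √[3² + (-9)² + (-4)²]
  = √[9 + 81 + 16]
  = √106
  ≈ 10.3

10.3


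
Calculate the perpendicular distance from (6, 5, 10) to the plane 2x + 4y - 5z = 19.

distance = |a·x₀ + b·y₀ + c·z₀ - d| / √(a² + b² + c²)
  = |2·6 + 4·5 + (-5)·10 - 19| / √(2² + 4² + (-5)²)
  = |12 + 20 - 50 - 19| / √(4 + 16 + 25)
  = |-37| / √45
  = 37 / 6.708
  ≈ 5.516

5.516


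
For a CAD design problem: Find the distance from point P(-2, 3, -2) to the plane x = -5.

distance = |a·x₀ + b·y₀ + c·z₀ - d| / √(a² + b² + c²)
  = |1·(-2) + 0·3 + 0·(-2) - (-5)| / √(1² + 0² + 0²)
  = |-2 + 0 + 0 + 5| / √(1 + 0 + 0)
  = |3| / √1
  = 3 / 1
  ≈ 3

3


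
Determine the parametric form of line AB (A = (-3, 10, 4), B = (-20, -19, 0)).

Direction vector d = B - A = (-20 + 3, -19 - 10, 0 - 4) = (-17, -29, -4)
Parametric form r = A + t·d:
x = -3 - 17t, y = 10 - 29t, z = 4 - 4t

x = -3 - 17t, y = 10 - 29t, z = 4 - 4t


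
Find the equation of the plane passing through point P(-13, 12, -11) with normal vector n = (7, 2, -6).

The plane through P with normal n = (a, b, c) satisfies n·(r - P) = 0,
i.e. ax + by + cz = a·x₀ + b·y₀ + c·z₀.
d = 7·(-13) + 2·12 + (-6)·(-11)
  = -91 + 24 + 66
  = -1
Equation: 7x + 2y - 6z = -1

7x + 2y - 6z = -1


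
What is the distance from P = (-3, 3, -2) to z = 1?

distance = |a·x₀ + b·y₀ + c·z₀ - d| / √(a² + b² + c²)
  = |0·(-3) + 0·3 + 1·(-2) - 1| / √(0² + 0² + 1²)
  = |0 + 0 - 2 - 1| / √(0 + 0 + 1)
  = |-3| / √1
  = 3 / 1
  ≈ 3

3


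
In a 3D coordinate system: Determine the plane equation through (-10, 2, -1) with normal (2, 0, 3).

The plane through P with normal n = (a, b, c) satisfies n·(r - P) = 0,
i.e. ax + by + cz = a·x₀ + b·y₀ + c·z₀.
d = 2·(-10) + 0·2 + 3·(-1)
  = -20 + 0 - 3
  = -23
Equation: 2x + 3z = -23

2x + 3z = -23


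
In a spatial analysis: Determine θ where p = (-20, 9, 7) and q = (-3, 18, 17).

p·q = (-20)·(-3) + 9·18 + 7·17 = 60 + 162 + 119 = 341
|p| = √((-20)² + 9² + 7²) = √530 ≈ 23.02
|q| = √((-3)² + 18² + 17²) = √622 ≈ 24.94
cos θ = (p·q)/(|p||q|) = 341/(23.02·24.94) ≈ 0.5939
θ = arccos(0.5939) ≈ 53.56°

53.56°


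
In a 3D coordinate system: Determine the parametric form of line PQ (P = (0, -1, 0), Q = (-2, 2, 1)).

Direction vector d = Q - P = (-2 + 0, 2 + 1, 1 + 0) = (-2, 3, 1)
Parametric form r = P + t·d:
x = 0 - 2t, y = -1 + 3t, z = 0 + t

x = 0 - 2t, y = -1 + 3t, z = 0 + t


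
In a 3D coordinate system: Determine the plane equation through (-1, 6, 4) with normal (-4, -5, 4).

The plane through P with normal n = (a, b, c) satisfies n·(r - P) = 0,
i.e. ax + by + cz = a·x₀ + b·y₀ + c·z₀.
d = (-4)·(-1) + (-5)·6 + 4·4
  = 4 - 30 + 16
  = -10
Equation: -4x - 5y + 4z = -10

-4x - 5y + 4z = -10


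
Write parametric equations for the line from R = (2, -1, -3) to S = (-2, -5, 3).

Direction vector d = S - R = (-2 - 2, -5 + 1, 3 + 3) = (-4, -4, 6)
Parametric form r = R + t·d:
x = 2 - 4t, y = -1 - 4t, z = -3 + 6t

x = 2 - 4t, y = -1 - 4t, z = -3 + 6t


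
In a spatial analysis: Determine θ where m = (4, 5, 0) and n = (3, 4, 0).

m·n = 4·3 + 5·4 + 0·0 = 12 + 20 + 0 = 32
|m| = √(4² + 5² + 0²) = √41 ≈ 6.403
|n| = √(3² + 4² + 0²) = √25 ≈ 5
cos θ = (m·n)/(|m||n|) = 32/(6.403·5) ≈ 0.9995
θ = arccos(0.9995) ≈ 1.79°

1.79°


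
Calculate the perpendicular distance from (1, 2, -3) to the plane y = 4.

distance = |a·x₀ + b·y₀ + c·z₀ - d| / √(a² + b² + c²)
  = |0·1 + 1·2 + 0·(-3) - 4| / √(0² + 1² + 0²)
  = |0 + 2 + 0 - 4| / √(0 + 1 + 0)
  = |-2| / √1
  = 2 / 1
  ≈ 2

2


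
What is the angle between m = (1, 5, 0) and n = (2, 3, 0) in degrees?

m·n = 1·2 + 5·3 + 0·0 = 2 + 15 + 0 = 17
|m| = √(1² + 5² + 0²) = √26 ≈ 5.099
|n| = √(2² + 3² + 0²) = √13 ≈ 3.606
cos θ = (m·n)/(|m||n|) = 17/(5.099·3.606) ≈ 0.9247
θ = arccos(0.9247) ≈ 22.38°

22.38°


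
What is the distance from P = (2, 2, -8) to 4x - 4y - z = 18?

distance = |a·x₀ + b·y₀ + c·z₀ - d| / √(a² + b² + c²)
  = |4·2 + (-4)·2 + (-1)·(-8) - 18| / √(4² + (-4)² + (-1)²)
  = |8 - 8 + 8 - 18| / √(16 + 16 + 1)
  = |-10| / √33
  = 10 / 5.745
  ≈ 1.741

1.741


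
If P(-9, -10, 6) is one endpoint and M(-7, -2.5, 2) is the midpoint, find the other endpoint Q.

Q = 2M - P
  = (2·(-7) - (-9), 2·(-2.5) - (-10), 2·2 - 6)
  = (-14 + 9, -5 + 10, 4 - 6)
  = (-5, 5, -2)

(-5, 5, -2)


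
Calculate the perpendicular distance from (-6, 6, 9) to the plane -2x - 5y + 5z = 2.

distance = |a·x₀ + b·y₀ + c·z₀ - d| / √(a² + b² + c²)
  = |(-2)·(-6) + (-5)·6 + 5·9 - 2| / √((-2)² + (-5)² + 5²)
  = |12 - 30 + 45 - 2| / √(4 + 25 + 25)
  = |25| / √54
  = 25 / 7.348
  ≈ 3.402

3.402


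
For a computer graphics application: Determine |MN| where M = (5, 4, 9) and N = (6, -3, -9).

d = √[(x₂-x₁)² + (y₂-y₁)² + (z₂-z₁)²]
  = √[1² + (-7)² + (-18)²]
  = √[1 + 49 + 324]
  = √374
  ≈ 19.34

19.34


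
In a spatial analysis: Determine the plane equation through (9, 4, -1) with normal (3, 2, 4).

The plane through P with normal n = (a, b, c) satisfies n·(r - P) = 0,
i.e. ax + by + cz = a·x₀ + b·y₀ + c·z₀.
d = 3·9 + 2·4 + 4·(-1)
  = 27 + 8 - 4
  = 31
Equation: 3x + 2y + 4z = 31

3x + 2y + 4z = 31


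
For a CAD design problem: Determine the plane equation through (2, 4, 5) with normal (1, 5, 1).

The plane through P with normal n = (a, b, c) satisfies n·(r - P) = 0,
i.e. ax + by + cz = a·x₀ + b·y₀ + c·z₀.
d = 1·2 + 5·4 + 1·5
  = 2 + 20 + 5
  = 27
Equation: x + 5y + z = 27

x + 5y + z = 27


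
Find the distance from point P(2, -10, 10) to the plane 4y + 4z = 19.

distance = |a·x₀ + b·y₀ + c·z₀ - d| / √(a² + b² + c²)
  = |0·2 + 4·(-10) + 4·10 - 19| / √(0² + 4² + 4²)
  = |0 - 40 + 40 - 19| / √(0 + 16 + 16)
  = |-19| / √32
  = 19 / 5.657
  ≈ 3.359

3.359


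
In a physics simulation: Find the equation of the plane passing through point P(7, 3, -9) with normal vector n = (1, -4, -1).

The plane through P with normal n = (a, b, c) satisfies n·(r - P) = 0,
i.e. ax + by + cz = a·x₀ + b·y₀ + c·z₀.
d = 1·7 + (-4)·3 + (-1)·(-9)
  = 7 - 12 + 9
  = 4
Equation: x - 4y - z = 4

x - 4y - z = 4


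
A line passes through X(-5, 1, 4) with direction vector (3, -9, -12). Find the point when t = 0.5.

P(t) = X + t·d
  = (-5 + 3·0.5, 1 + (-9)·0.5, 4 + (-12)·0.5)
  = (-5 + 1.5, 1 - 4.5, 4 - 6)
  = (-3.5, -3.5, -2)

(-3.5, -3.5, -2)


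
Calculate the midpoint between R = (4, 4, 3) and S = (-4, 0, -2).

M = ((x₁+x₂)/2, (y₁+y₂)/2, (z₁+z₂)/2)
  = ((4 - 4)/2, (4 + 0)/2, (3 - 2)/2)
  = (0/2, 4/2, 1/2)
  = (0, 2, 0.5)

(0, 2, 0.5)


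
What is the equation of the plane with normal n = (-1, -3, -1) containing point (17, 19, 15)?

The plane through P with normal n = (a, b, c) satisfies n·(r - P) = 0,
i.e. ax + by + cz = a·x₀ + b·y₀ + c·z₀.
d = (-1)·17 + (-3)·19 + (-1)·15
  = -17 - 57 - 15
  = -89
Equation: -x - 3y - z = -89

-x - 3y - z = -89


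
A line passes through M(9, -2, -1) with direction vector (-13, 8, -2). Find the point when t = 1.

P(t) = M + t·d
  = (9 + (-13)·1, -2 + 8·1, -1 + (-2)·1)
  = (9 - 13, -2 + 8, -1 - 2)
  = (-4, 6, -3)

(-4, 6, -3)


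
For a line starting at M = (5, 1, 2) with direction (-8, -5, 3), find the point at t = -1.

P(t) = M + t·d
  = (5 + (-8)·(-1), 1 + (-5)·(-1), 2 + 3·(-1))
  = (5 + 8, 1 + 5, 2 - 3)
  = (13, 6, -1)

(13, 6, -1)


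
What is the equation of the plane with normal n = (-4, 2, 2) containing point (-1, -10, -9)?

The plane through P with normal n = (a, b, c) satisfies n·(r - P) = 0,
i.e. ax + by + cz = a·x₀ + b·y₀ + c·z₀.
d = (-4)·(-1) + 2·(-10) + 2·(-9)
  = 4 - 20 - 18
  = -34
Equation: -4x + 2y + 2z = -34

-4x + 2y + 2z = -34


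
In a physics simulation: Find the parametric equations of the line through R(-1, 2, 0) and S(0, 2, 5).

Direction vector d = S - R = (0 + 1, 2 - 2, 5 + 0) = (1, 0, 5)
Parametric form r = R + t·d:
x = -1 + t, y = 2, z = 0 + 5t

x = -1 + t, y = 2, z = 0 + 5t


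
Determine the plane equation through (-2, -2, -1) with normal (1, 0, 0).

The plane through P with normal n = (a, b, c) satisfies n·(r - P) = 0,
i.e. ax + by + cz = a·x₀ + b·y₀ + c·z₀.
d = 1·(-2) + 0·(-2) + 0·(-1)
  = -2 + 0 + 0
  = -2
Equation: x = -2

x = -2


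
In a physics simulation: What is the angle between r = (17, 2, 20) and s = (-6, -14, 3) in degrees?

r·s = 17·(-6) + 2·(-14) + 20·3 = -102 - 28 + 60 = -70
|r| = √(17² + 2² + 20²) = √693 ≈ 26.32
|s| = √((-6)² + (-14)² + 3²) = √241 ≈ 15.52
cos θ = (r·s)/(|r||s|) = -70/(26.32·15.52) ≈ -0.1713
θ = arccos(-0.1713) ≈ 99.86°

99.86°


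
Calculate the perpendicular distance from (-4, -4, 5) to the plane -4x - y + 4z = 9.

distance = |a·x₀ + b·y₀ + c·z₀ - d| / √(a² + b² + c²)
  = |(-4)·(-4) + (-1)·(-4) + 4·5 - 9| / √((-4)² + (-1)² + 4²)
  = |16 + 4 + 20 - 9| / √(16 + 1 + 16)
  = |31| / √33
  = 31 / 5.745
  ≈ 5.396

5.396


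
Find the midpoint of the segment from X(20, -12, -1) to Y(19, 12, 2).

M = ((x₁+x₂)/2, (y₁+y₂)/2, (z₁+z₂)/2)
  = ((20 + 19)/2, (-12 + 12)/2, (-1 + 2)/2)
  = (39/2, 0/2, 1/2)
  = (19.5, 0, 0.5)

(19.5, 0, 0.5)


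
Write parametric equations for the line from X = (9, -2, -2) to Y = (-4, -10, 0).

Direction vector d = Y - X = (-4 - 9, -10 + 2, 0 + 2) = (-13, -8, 2)
Parametric form r = X + t·d:
x = 9 - 13t, y = -2 - 8t, z = -2 + 2t

x = 9 - 13t, y = -2 - 8t, z = -2 + 2t


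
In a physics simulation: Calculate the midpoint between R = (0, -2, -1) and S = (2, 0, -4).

M = ((x₁+x₂)/2, (y₁+y₂)/2, (z₁+z₂)/2)
  = ((0 + 2)/2, (-2 + 0)/2, (-1 - 4)/2)
  = (2/2, -2/2, -5/2)
  = (1, -1, -2.5)

(1, -1, -2.5)


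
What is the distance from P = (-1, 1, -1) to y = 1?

distance = |a·x₀ + b·y₀ + c·z₀ - d| / √(a² + b² + c²)
  = |0·(-1) + 1·1 + 0·(-1) - 1| / √(0² + 1² + 0²)
  = |0 + 1 + 0 - 1| / √(0 + 1 + 0)
  = |0| / √1
  = 0 / 1
  ≈ 0

0


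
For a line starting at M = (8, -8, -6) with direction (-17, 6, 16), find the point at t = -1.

P(t) = M + t·d
  = (8 + (-17)·(-1), -8 + 6·(-1), -6 + 16·(-1))
  = (8 + 17, -8 - 6, -6 - 16)
  = (25, -14, -22)

(25, -14, -22)


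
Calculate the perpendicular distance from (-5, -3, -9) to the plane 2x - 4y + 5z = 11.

distance = |a·x₀ + b·y₀ + c·z₀ - d| / √(a² + b² + c²)
  = |2·(-5) + (-4)·(-3) + 5·(-9) - 11| / √(2² + (-4)² + 5²)
  = |-10 + 12 - 45 - 11| / √(4 + 16 + 25)
  = |-54| / √45
  = 54 / 6.708
  ≈ 8.05

8.05


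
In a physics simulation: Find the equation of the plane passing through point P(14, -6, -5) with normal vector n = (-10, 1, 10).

The plane through P with normal n = (a, b, c) satisfies n·(r - P) = 0,
i.e. ax + by + cz = a·x₀ + b·y₀ + c·z₀.
d = (-10)·14 + 1·(-6) + 10·(-5)
  = -140 - 6 - 50
  = -196
Equation: -10x + y + 10z = -196

-10x + y + 10z = -196


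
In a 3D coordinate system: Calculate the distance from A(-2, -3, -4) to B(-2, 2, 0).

d = √[(x₂-x₁)² + (y₂-y₁)² + (z₂-z₁)²]
  = √[0² + 5² + 4²]
  = √[0 + 25 + 16]
  = √41
  ≈ 6.403

6.403


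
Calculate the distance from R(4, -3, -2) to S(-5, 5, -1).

d = √[(x₂-x₁)² + (y₂-y₁)² + (z₂-z₁)²]
  = √[(-9)² + 8² + 1²]
  = √[81 + 64 + 1]
  = √146
  ≈ 12.08

12.08


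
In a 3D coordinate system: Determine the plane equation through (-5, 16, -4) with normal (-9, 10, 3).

The plane through P with normal n = (a, b, c) satisfies n·(r - P) = 0,
i.e. ax + by + cz = a·x₀ + b·y₀ + c·z₀.
d = (-9)·(-5) + 10·16 + 3·(-4)
  = 45 + 160 - 12
  = 193
Equation: -9x + 10y + 3z = 193

-9x + 10y + 3z = 193


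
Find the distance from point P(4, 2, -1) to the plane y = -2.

distance = |a·x₀ + b·y₀ + c·z₀ - d| / √(a² + b² + c²)
  = |0·4 + 1·2 + 0·(-1) - (-2)| / √(0² + 1² + 0²)
  = |0 + 2 + 0 + 2| / √(0 + 1 + 0)
  = |4| / √1
  = 4 / 1
  ≈ 4

4


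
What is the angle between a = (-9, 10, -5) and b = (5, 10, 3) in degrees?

a·b = (-9)·5 + 10·10 + (-5)·3 = -45 + 100 - 15 = 40
|a| = √((-9)² + 10² + (-5)²) = √206 ≈ 14.35
|b| = √(5² + 10² + 3²) = √134 ≈ 11.58
cos θ = (a·b)/(|a||b|) = 40/(14.35·11.58) ≈ 0.2408
θ = arccos(0.2408) ≈ 76.07°

76.07°


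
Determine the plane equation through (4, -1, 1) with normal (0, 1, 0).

The plane through P with normal n = (a, b, c) satisfies n·(r - P) = 0,
i.e. ax + by + cz = a·x₀ + b·y₀ + c·z₀.
d = 0·4 + 1·(-1) + 0·1
  = 0 - 1 + 0
  = -1
Equation: y = -1

y = -1


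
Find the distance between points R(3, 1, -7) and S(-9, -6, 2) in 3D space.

d = √[(x₂-x₁)² + (y₂-y₁)² + (z₂-z₁)²]
  = √[(-12)² + (-7)² + 9²]
  = √[144 + 49 + 81]
  = √274
  ≈ 16.55

16.55


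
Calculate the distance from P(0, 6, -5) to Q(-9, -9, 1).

d = √[(x₂-x₁)² + (y₂-y₁)² + (z₂-z₁)²]
  = √[(-9)² + (-15)² + 6²]
  = √[81 + 225 + 36]
  = √342
  ≈ 18.49

18.49


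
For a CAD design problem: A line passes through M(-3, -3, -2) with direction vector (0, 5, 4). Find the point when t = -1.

P(t) = M + t·d
  = (-3 + 0·(-1), -3 + 5·(-1), -2 + 4·(-1))
  = (-3 + 0, -3 - 5, -2 - 4)
  = (-3, -8, -6)

(-3, -8, -6)


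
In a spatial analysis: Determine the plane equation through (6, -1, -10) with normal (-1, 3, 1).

The plane through P with normal n = (a, b, c) satisfies n·(r - P) = 0,
i.e. ax + by + cz = a·x₀ + b·y₀ + c·z₀.
d = (-1)·6 + 3·(-1) + 1·(-10)
  = -6 - 3 - 10
  = -19
Equation: -x + 3y + z = -19

-x + 3y + z = -19


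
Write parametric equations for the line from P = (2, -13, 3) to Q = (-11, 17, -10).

Direction vector d = Q - P = (-11 - 2, 17 + 13, -10 - 3) = (-13, 30, -13)
Parametric form r = P + t·d:
x = 2 - 13t, y = -13 + 30t, z = 3 - 13t

x = 2 - 13t, y = -13 + 30t, z = 3 - 13t


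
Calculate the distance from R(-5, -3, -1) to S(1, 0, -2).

d = √[(x₂-x₁)² + (y₂-y₁)² + (z₂-z₁)²]
  = √[6² + 3² + (-1)²]
  = √[36 + 9 + 1]
  = √46
  ≈ 6.782

6.782


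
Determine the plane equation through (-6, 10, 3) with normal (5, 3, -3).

The plane through P with normal n = (a, b, c) satisfies n·(r - P) = 0,
i.e. ax + by + cz = a·x₀ + b·y₀ + c·z₀.
d = 5·(-6) + 3·10 + (-3)·3
  = -30 + 30 - 9
  = -9
Equation: 5x + 3y - 3z = -9

5x + 3y - 3z = -9


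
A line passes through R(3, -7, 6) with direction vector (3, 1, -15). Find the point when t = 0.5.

P(t) = R + t·d
  = (3 + 3·0.5, -7 + 1·0.5, 6 + (-15)·0.5)
  = (3 + 1.5, -7 + 0.5, 6 - 7.5)
  = (4.5, -6.5, -1.5)

(4.5, -6.5, -1.5)


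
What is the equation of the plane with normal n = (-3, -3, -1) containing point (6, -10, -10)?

The plane through P with normal n = (a, b, c) satisfies n·(r - P) = 0,
i.e. ax + by + cz = a·x₀ + b·y₀ + c·z₀.
d = (-3)·6 + (-3)·(-10) + (-1)·(-10)
  = -18 + 30 + 10
  = 22
Equation: -3x - 3y - z = 22

-3x - 3y - z = 22


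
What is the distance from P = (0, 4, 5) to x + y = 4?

distance = |a·x₀ + b·y₀ + c·z₀ - d| / √(a² + b² + c²)
  = |1·0 + 1·4 + 0·5 - 4| / √(1² + 1² + 0²)
  = |0 + 4 + 0 - 4| / √(1 + 1 + 0)
  = |0| / √2
  = 0 / 1.414
  ≈ 0

0


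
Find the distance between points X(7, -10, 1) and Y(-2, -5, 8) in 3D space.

d = √[(x₂-x₁)² + (y₂-y₁)² + (z₂-z₁)²]
  = √[(-9)² + 5² + 7²]
  = √[81 + 25 + 49]
  = √155
  ≈ 12.45

12.45


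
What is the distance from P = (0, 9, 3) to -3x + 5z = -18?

distance = |a·x₀ + b·y₀ + c·z₀ - d| / √(a² + b² + c²)
  = |(-3)·0 + 0·9 + 5·3 - (-18)| / √((-3)² + 0² + 5²)
  = |0 + 0 + 15 + 18| / √(9 + 0 + 25)
  = |33| / √34
  = 33 / 5.831
  ≈ 5.659

5.659


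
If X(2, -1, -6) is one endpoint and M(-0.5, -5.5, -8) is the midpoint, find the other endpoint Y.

Y = 2M - X
  = (2·(-0.5) - 2, 2·(-5.5) - (-1), 2·(-8) - (-6))
  = (-1 - 2, -11 + 1, -16 + 6)
  = (-3, -10, -10)

(-3, -10, -10)


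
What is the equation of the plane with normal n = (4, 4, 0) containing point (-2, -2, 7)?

The plane through P with normal n = (a, b, c) satisfies n·(r - P) = 0,
i.e. ax + by + cz = a·x₀ + b·y₀ + c·z₀.
d = 4·(-2) + 4·(-2) + 0·7
  = -8 - 8 + 0
  = -16
Equation: 4x + 4y = -16

4x + 4y = -16


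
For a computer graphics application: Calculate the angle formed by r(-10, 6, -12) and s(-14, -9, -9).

r·s = (-10)·(-14) + 6·(-9) + (-12)·(-9) = 140 - 54 + 108 = 194
|r| = √((-10)² + 6² + (-12)²) = √280 ≈ 16.73
|s| = √((-14)² + (-9)² + (-9)²) = √358 ≈ 18.92
cos θ = (r·s)/(|r||s|) = 194/(16.73·18.92) ≈ 0.6127
θ = arccos(0.6127) ≈ 52.21°

52.21°


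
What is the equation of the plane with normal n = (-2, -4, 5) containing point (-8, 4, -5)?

The plane through P with normal n = (a, b, c) satisfies n·(r - P) = 0,
i.e. ax + by + cz = a·x₀ + b·y₀ + c·z₀.
d = (-2)·(-8) + (-4)·4 + 5·(-5)
  = 16 - 16 - 25
  = -25
Equation: -2x - 4y + 5z = -25

-2x - 4y + 5z = -25


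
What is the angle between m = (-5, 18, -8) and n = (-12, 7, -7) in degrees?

m·n = (-5)·(-12) + 18·7 + (-8)·(-7) = 60 + 126 + 56 = 242
|m| = √((-5)² + 18² + (-8)²) = √413 ≈ 20.32
|n| = √((-12)² + 7² + (-7)²) = √242 ≈ 15.56
cos θ = (m·n)/(|m||n|) = 242/(20.32·15.56) ≈ 0.7655
θ = arccos(0.7655) ≈ 40.05°

40.05°


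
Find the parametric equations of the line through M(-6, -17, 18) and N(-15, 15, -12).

Direction vector d = N - M = (-15 + 6, 15 + 17, -12 - 18) = (-9, 32, -30)
Parametric form r = M + t·d:
x = -6 - 9t, y = -17 + 32t, z = 18 - 30t

x = -6 - 9t, y = -17 + 32t, z = 18 - 30t


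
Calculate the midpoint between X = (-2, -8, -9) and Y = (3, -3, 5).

M = ((x₁+x₂)/2, (y₁+y₂)/2, (z₁+z₂)/2)
  = ((-2 + 3)/2, (-8 - 3)/2, (-9 + 5)/2)
  = (1/2, -11/2, -4/2)
  = (0.5, -5.5, -2)

(0.5, -5.5, -2)


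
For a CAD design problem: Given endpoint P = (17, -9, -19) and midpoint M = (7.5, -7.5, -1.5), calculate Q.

Q = 2M - P
  = (2·7.5 - 17, 2·(-7.5) - (-9), 2·(-1.5) - (-19))
  = (15 - 17, -15 + 9, -3 + 19)
  = (-2, -6, 16)

(-2, -6, 16)


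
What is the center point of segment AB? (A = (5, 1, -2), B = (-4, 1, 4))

M = ((x₁+x₂)/2, (y₁+y₂)/2, (z₁+z₂)/2)
  = ((5 - 4)/2, (1 + 1)/2, (-2 + 4)/2)
  = (1/2, 2/2, 2/2)
  = (0.5, 1, 1)

(0.5, 1, 1)


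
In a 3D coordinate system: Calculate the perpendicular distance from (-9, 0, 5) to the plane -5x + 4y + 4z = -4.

distance = |a·x₀ + b·y₀ + c·z₀ - d| / √(a² + b² + c²)
  = |(-5)·(-9) + 4·0 + 4·5 - (-4)| / √((-5)² + 4² + 4²)
  = |45 + 0 + 20 + 4| / √(25 + 16 + 16)
  = |69| / √57
  = 69 / 7.55
  ≈ 9.139

9.139


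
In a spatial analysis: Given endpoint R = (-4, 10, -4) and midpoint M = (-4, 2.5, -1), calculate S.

S = 2M - R
  = (2·(-4) - (-4), 2·2.5 - 10, 2·(-1) - (-4))
  = (-8 + 4, 5 - 10, -2 + 4)
  = (-4, -5, 2)

(-4, -5, 2)


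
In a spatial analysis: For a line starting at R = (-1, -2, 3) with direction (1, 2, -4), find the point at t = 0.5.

P(t) = R + t·d
  = (-1 + 1·0.5, -2 + 2·0.5, 3 + (-4)·0.5)
  = (-1 + 0.5, -2 + 1, 3 - 2)
  = (-0.5, -1, 1)

(-0.5, -1, 1)


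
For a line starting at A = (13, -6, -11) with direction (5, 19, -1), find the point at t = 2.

P(t) = A + t·d
  = (13 + 5·2, -6 + 19·2, -11 + (-1)·2)
  = (13 + 10, -6 + 38, -11 - 2)
  = (23, 32, -13)

(23, 32, -13)


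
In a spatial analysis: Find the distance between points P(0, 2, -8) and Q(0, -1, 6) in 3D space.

d = √[(x₂-x₁)² + (y₂-y₁)² + (z₂-z₁)²]
  = √[0² + (-3)² + 14²]
  = √[0 + 9 + 196]
  = √205
  ≈ 14.32

14.32


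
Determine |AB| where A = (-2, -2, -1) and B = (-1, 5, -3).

d = √[(x₂-x₁)² + (y₂-y₁)² + (z₂-z₁)²]
  = √[1² + 7² + (-2)²]
  = √[1 + 49 + 4]
  = √54
  ≈ 7.348

7.348


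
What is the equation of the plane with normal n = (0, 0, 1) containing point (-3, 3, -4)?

The plane through P with normal n = (a, b, c) satisfies n·(r - P) = 0,
i.e. ax + by + cz = a·x₀ + b·y₀ + c·z₀.
d = 0·(-3) + 0·3 + 1·(-4)
  = 0 + 0 - 4
  = -4
Equation: z = -4

z = -4


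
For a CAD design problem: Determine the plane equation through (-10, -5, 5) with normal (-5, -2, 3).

The plane through P with normal n = (a, b, c) satisfies n·(r - P) = 0,
i.e. ax + by + cz = a·x₀ + b·y₀ + c·z₀.
d = (-5)·(-10) + (-2)·(-5) + 3·5
  = 50 + 10 + 15
  = 75
Equation: -5x - 2y + 3z = 75

-5x - 2y + 3z = 75


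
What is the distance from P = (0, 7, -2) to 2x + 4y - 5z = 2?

distance = |a·x₀ + b·y₀ + c·z₀ - d| / √(a² + b² + c²)
  = |2·0 + 4·7 + (-5)·(-2) - 2| / √(2² + 4² + (-5)²)
  = |0 + 28 + 10 - 2| / √(4 + 16 + 25)
  = |36| / √45
  = 36 / 6.708
  ≈ 5.367

5.367


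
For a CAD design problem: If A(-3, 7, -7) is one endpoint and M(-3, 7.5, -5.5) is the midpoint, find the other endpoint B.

B = 2M - A
  = (2·(-3) - (-3), 2·7.5 - 7, 2·(-5.5) - (-7))
  = (-6 + 3, 15 - 7, -11 + 7)
  = (-3, 8, -4)

(-3, 8, -4)


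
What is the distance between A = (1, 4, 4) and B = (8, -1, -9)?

d = √[(x₂-x₁)² + (y₂-y₁)² + (z₂-z₁)²]
  = √[7² + (-5)² + (-13)²]
  = √[49 + 25 + 169]
  = √243
  ≈ 15.59

15.59


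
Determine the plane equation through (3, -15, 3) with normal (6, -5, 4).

The plane through P with normal n = (a, b, c) satisfies n·(r - P) = 0,
i.e. ax + by + cz = a·x₀ + b·y₀ + c·z₀.
d = 6·3 + (-5)·(-15) + 4·3
  = 18 + 75 + 12
  = 105
Equation: 6x - 5y + 4z = 105

6x - 5y + 4z = 105


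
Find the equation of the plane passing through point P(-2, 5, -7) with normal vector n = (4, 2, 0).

The plane through P with normal n = (a, b, c) satisfies n·(r - P) = 0,
i.e. ax + by + cz = a·x₀ + b·y₀ + c·z₀.
d = 4·(-2) + 2·5 + 0·(-7)
  = -8 + 10 + 0
  = 2
Equation: 4x + 2y = 2

4x + 2y = 2


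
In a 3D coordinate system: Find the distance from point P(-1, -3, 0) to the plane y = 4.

distance = |a·x₀ + b·y₀ + c·z₀ - d| / √(a² + b² + c²)
  = |0·(-1) + 1·(-3) + 0·0 - 4| / √(0² + 1² + 0²)
  = |0 - 3 + 0 - 4| / √(0 + 1 + 0)
  = |-7| / √1
  = 7 / 1
  ≈ 7

7


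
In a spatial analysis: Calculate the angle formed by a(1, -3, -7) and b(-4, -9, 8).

a·b = 1·(-4) + (-3)·(-9) + (-7)·8 = -4 + 27 - 56 = -33
|a| = √(1² + (-3)² + (-7)²) = √59 ≈ 7.681
|b| = √((-4)² + (-9)² + 8²) = √161 ≈ 12.69
cos θ = (a·b)/(|a||b|) = -33/(7.681·12.69) ≈ -0.3386
θ = arccos(-0.3386) ≈ 109.8°

109.8°


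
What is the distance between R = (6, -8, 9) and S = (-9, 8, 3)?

d = √[(x₂-x₁)² + (y₂-y₁)² + (z₂-z₁)²]
  = √[(-15)² + 16² + (-6)²]
  = √[225 + 256 + 36]
  = √517
  ≈ 22.74

22.74


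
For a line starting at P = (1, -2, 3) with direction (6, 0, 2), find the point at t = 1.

P(t) = P + t·d
  = (1 + 6·1, -2 + 0·1, 3 + 2·1)
  = (1 + 6, -2 + 0, 3 + 2)
  = (7, -2, 5)

(7, -2, 5)


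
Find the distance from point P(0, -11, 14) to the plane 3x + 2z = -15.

distance = |a·x₀ + b·y₀ + c·z₀ - d| / √(a² + b² + c²)
  = |3·0 + 0·(-11) + 2·14 - (-15)| / √(3² + 0² + 2²)
  = |0 + 0 + 28 + 15| / √(9 + 0 + 4)
  = |43| / √13
  = 43 / 3.606
  ≈ 11.93

11.93


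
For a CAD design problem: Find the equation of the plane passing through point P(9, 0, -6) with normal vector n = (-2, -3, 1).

The plane through P with normal n = (a, b, c) satisfies n·(r - P) = 0,
i.e. ax + by + cz = a·x₀ + b·y₀ + c·z₀.
d = (-2)·9 + (-3)·0 + 1·(-6)
  = -18 + 0 - 6
  = -24
Equation: -2x - 3y + z = -24

-2x - 3y + z = -24


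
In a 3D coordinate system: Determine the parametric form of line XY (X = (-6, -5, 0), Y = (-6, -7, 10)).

Direction vector d = Y - X = (-6 + 6, -7 + 5, 10 + 0) = (0, -2, 10)
Parametric form r = X + t·d:
x = -6, y = -5 - 2t, z = 0 + 10t

x = -6, y = -5 - 2t, z = 0 + 10t


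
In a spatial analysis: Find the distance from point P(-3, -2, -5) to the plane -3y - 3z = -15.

distance = |a·x₀ + b·y₀ + c·z₀ - d| / √(a² + b² + c²)
  = |0·(-3) + (-3)·(-2) + (-3)·(-5) - (-15)| / √(0² + (-3)² + (-3)²)
  = |0 + 6 + 15 + 15| / √(0 + 9 + 9)
  = |36| / √18
  = 36 / 4.243
  ≈ 8.485

8.485


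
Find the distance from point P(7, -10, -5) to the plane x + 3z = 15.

distance = |a·x₀ + b·y₀ + c·z₀ - d| / √(a² + b² + c²)
  = |1·7 + 0·(-10) + 3·(-5) - 15| / √(1² + 0² + 3²)
  = |7 + 0 - 15 - 15| / √(1 + 0 + 9)
  = |-23| / √10
  = 23 / 3.162
  ≈ 7.273

7.273


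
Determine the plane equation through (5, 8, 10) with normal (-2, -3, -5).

The plane through P with normal n = (a, b, c) satisfies n·(r - P) = 0,
i.e. ax + by + cz = a·x₀ + b·y₀ + c·z₀.
d = (-2)·5 + (-3)·8 + (-5)·10
  = -10 - 24 - 50
  = -84
Equation: -2x - 3y - 5z = -84

-2x - 3y - 5z = -84


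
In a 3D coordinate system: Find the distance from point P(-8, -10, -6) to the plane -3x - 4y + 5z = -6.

distance = |a·x₀ + b·y₀ + c·z₀ - d| / √(a² + b² + c²)
  = |(-3)·(-8) + (-4)·(-10) + 5·(-6) - (-6)| / √((-3)² + (-4)² + 5²)
  = |24 + 40 - 30 + 6| / √(9 + 16 + 25)
  = |40| / √50
  = 40 / 7.071
  ≈ 5.657

5.657


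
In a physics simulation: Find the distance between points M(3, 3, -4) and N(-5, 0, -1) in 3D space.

d = √[(x₂-x₁)² + (y₂-y₁)² + (z₂-z₁)²]
  = √[(-8)² + (-3)² + 3²]
  = √[64 + 9 + 9]
  = √82
  ≈ 9.055

9.055


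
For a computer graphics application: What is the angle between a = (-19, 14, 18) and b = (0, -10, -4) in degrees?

a·b = (-19)·0 + 14·(-10) + 18·(-4) = 0 - 140 - 72 = -212
|a| = √((-19)² + 14² + 18²) = √881 ≈ 29.68
|b| = √(0² + (-10)² + (-4)²) = √116 ≈ 10.77
cos θ = (a·b)/(|a||b|) = -212/(29.68·10.77) ≈ -0.6632
θ = arccos(-0.6632) ≈ 131.5°

131.5°


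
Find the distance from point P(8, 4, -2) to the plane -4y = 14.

distance = |a·x₀ + b·y₀ + c·z₀ - d| / √(a² + b² + c²)
  = |0·8 + (-4)·4 + 0·(-2) - 14| / √(0² + (-4)² + 0²)
  = |0 - 16 + 0 - 14| / √(0 + 16 + 0)
  = |-30| / √16
  = 30 / 4
  ≈ 7.5

7.5


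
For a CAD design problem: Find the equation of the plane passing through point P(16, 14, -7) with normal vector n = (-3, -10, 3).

The plane through P with normal n = (a, b, c) satisfies n·(r - P) = 0,
i.e. ax + by + cz = a·x₀ + b·y₀ + c·z₀.
d = (-3)·16 + (-10)·14 + 3·(-7)
  = -48 - 140 - 21
  = -209
Equation: -3x - 10y + 3z = -209

-3x - 10y + 3z = -209


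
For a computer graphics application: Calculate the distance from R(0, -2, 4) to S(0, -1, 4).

d = √[(x₂-x₁)² + (y₂-y₁)² + (z₂-z₁)²]
  = √[0² + 1² + 0²]
  = √[0 + 1 + 0]
  = √1
  ≈ 1

1


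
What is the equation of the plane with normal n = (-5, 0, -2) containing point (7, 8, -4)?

The plane through P with normal n = (a, b, c) satisfies n·(r - P) = 0,
i.e. ax + by + cz = a·x₀ + b·y₀ + c·z₀.
d = (-5)·7 + 0·8 + (-2)·(-4)
  = -35 + 0 + 8
  = -27
Equation: -5x - 2z = -27

-5x - 2z = -27


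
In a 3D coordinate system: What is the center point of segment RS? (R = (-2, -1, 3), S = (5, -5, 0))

M = ((x₁+x₂)/2, (y₁+y₂)/2, (z₁+z₂)/2)
  = ((-2 + 5)/2, (-1 - 5)/2, (3 + 0)/2)
  = (3/2, -6/2, 3/2)
  = (1.5, -3, 1.5)

(1.5, -3, 1.5)


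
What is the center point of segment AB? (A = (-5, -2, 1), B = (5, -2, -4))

M = ((x₁+x₂)/2, (y₁+y₂)/2, (z₁+z₂)/2)
  = ((-5 + 5)/2, (-2 - 2)/2, (1 - 4)/2)
  = (0/2, -4/2, -3/2)
  = (0, -2, -1.5)

(0, -2, -1.5)


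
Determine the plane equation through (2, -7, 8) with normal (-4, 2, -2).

The plane through P with normal n = (a, b, c) satisfies n·(r - P) = 0,
i.e. ax + by + cz = a·x₀ + b·y₀ + c·z₀.
d = (-4)·2 + 2·(-7) + (-2)·8
  = -8 - 14 - 16
  = -38
Equation: -4x + 2y - 2z = -38

-4x + 2y - 2z = -38


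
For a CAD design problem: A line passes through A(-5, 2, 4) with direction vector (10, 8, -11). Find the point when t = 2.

P(t) = A + t·d
  = (-5 + 10·2, 2 + 8·2, 4 + (-11)·2)
  = (-5 + 20, 2 + 16, 4 - 22)
  = (15, 18, -18)

(15, 18, -18)


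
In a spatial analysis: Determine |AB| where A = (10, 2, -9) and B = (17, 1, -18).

d = √[(x₂-x₁)² + (y₂-y₁)² + (z₂-z₁)²]
  = √[7² + (-1)² + (-9)²]
  = √[49 + 1 + 81]
  = √131
  ≈ 11.45

11.45


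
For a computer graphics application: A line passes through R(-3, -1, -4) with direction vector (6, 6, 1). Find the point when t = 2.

P(t) = R + t·d
  = (-3 + 6·2, -1 + 6·2, -4 + 1·2)
  = (-3 + 12, -1 + 12, -4 + 2)
  = (9, 11, -2)

(9, 11, -2)


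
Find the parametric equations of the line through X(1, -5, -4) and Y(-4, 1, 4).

Direction vector d = Y - X = (-4 - 1, 1 + 5, 4 + 4) = (-5, 6, 8)
Parametric form r = X + t·d:
x = 1 - 5t, y = -5 + 6t, z = -4 + 8t

x = 1 - 5t, y = -5 + 6t, z = -4 + 8t


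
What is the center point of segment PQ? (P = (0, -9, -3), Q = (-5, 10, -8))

M = ((x₁+x₂)/2, (y₁+y₂)/2, (z₁+z₂)/2)
  = ((0 - 5)/2, (-9 + 10)/2, (-3 - 8)/2)
  = (-5/2, 1/2, -11/2)
  = (-2.5, 0.5, -5.5)

(-2.5, 0.5, -5.5)


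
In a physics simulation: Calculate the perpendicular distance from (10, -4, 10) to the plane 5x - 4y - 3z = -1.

distance = |a·x₀ + b·y₀ + c·z₀ - d| / √(a² + b² + c²)
  = |5·10 + (-4)·(-4) + (-3)·10 - (-1)| / √(5² + (-4)² + (-3)²)
  = |50 + 16 - 30 + 1| / √(25 + 16 + 9)
  = |37| / √50
  = 37 / 7.071
  ≈ 5.233

5.233


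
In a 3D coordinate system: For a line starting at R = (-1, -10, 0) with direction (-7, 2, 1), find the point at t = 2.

P(t) = R + t·d
  = (-1 + (-7)·2, -10 + 2·2, 0 + 1·2)
  = (-1 - 14, -10 + 4, 0 + 2)
  = (-15, -6, 2)

(-15, -6, 2)


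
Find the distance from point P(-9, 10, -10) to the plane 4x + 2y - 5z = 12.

distance = |a·x₀ + b·y₀ + c·z₀ - d| / √(a² + b² + c²)
  = |4·(-9) + 2·10 + (-5)·(-10) - 12| / √(4² + 2² + (-5)²)
  = |-36 + 20 + 50 - 12| / √(16 + 4 + 25)
  = |22| / √45
  = 22 / 6.708
  ≈ 3.28

3.28


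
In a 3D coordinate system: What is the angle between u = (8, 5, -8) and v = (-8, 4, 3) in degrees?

u·v = 8·(-8) + 5·4 + (-8)·3 = -64 + 20 - 24 = -68
|u| = √(8² + 5² + (-8)²) = √153 ≈ 12.37
|v| = √((-8)² + 4² + 3²) = √89 ≈ 9.434
cos θ = (u·v)/(|u||v|) = -68/(12.37·9.434) ≈ -0.5827
θ = arccos(-0.5827) ≈ 125.6°

125.6°


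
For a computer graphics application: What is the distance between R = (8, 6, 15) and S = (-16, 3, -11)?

d = √[(x₂-x₁)² + (y₂-y₁)² + (z₂-z₁)²]
  = √[(-24)² + (-3)² + (-26)²]
  = √[576 + 9 + 676]
  = √1261
  ≈ 35.51

35.51


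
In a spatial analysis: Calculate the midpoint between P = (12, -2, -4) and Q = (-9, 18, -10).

M = ((x₁+x₂)/2, (y₁+y₂)/2, (z₁+z₂)/2)
  = ((12 - 9)/2, (-2 + 18)/2, (-4 - 10)/2)
  = (3/2, 16/2, -14/2)
  = (1.5, 8, -7)

(1.5, 8, -7)


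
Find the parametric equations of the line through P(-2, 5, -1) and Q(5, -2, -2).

Direction vector d = Q - P = (5 + 2, -2 - 5, -2 + 1) = (7, -7, -1)
Parametric form r = P + t·d:
x = -2 + 7t, y = 5 - 7t, z = -1 - t

x = -2 + 7t, y = 5 - 7t, z = -1 - t


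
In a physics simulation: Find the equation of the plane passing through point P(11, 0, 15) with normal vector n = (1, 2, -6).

The plane through P with normal n = (a, b, c) satisfies n·(r - P) = 0,
i.e. ax + by + cz = a·x₀ + b·y₀ + c·z₀.
d = 1·11 + 2·0 + (-6)·15
  = 11 + 0 - 90
  = -79
Equation: x + 2y - 6z = -79

x + 2y - 6z = -79


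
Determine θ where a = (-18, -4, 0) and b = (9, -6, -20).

a·b = (-18)·9 + (-4)·(-6) + 0·(-20) = -162 + 24 + 0 = -138
|a| = √((-18)² + (-4)² + 0²) = √340 ≈ 18.44
|b| = √(9² + (-6)² + (-20)²) = √517 ≈ 22.74
cos θ = (a·b)/(|a||b|) = -138/(18.44·22.74) ≈ -0.3292
θ = arccos(-0.3292) ≈ 109.2°

109.2°


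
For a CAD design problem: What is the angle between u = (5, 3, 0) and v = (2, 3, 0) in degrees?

u·v = 5·2 + 3·3 + 0·0 = 10 + 9 + 0 = 19
|u| = √(5² + 3² + 0²) = √34 ≈ 5.831
|v| = √(2² + 3² + 0²) = √13 ≈ 3.606
cos θ = (u·v)/(|u||v|) = 19/(5.831·3.606) ≈ 0.9037
θ = arccos(0.9037) ≈ 25.35°

25.35°


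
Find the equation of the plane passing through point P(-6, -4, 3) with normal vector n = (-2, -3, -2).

The plane through P with normal n = (a, b, c) satisfies n·(r - P) = 0,
i.e. ax + by + cz = a·x₀ + b·y₀ + c·z₀.
d = (-2)·(-6) + (-3)·(-4) + (-2)·3
  = 12 + 12 - 6
  = 18
Equation: -2x - 3y - 2z = 18

-2x - 3y - 2z = 18
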